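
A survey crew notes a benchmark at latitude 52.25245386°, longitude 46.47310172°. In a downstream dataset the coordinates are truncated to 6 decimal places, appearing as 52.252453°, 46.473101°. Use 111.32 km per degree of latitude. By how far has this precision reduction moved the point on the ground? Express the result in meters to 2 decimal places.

0.11 meters

Δlat = 52.25245386 − 52.252453 = +0.00000086°; Δlon = 46.47310172 − 46.473101 = +0.00000072°.
N–S: 0.00000086° × 111320 m/° = 0.0957352 m.
E–W at 52.2525°: 0.00000072° × 111320 × cos 52.2525° = 0.00000072 × 111320 × 0.6122 ≈ 0.0490667 m.
Hypotenuse of the two orthogonal shifts: √(0.0957352² + 0.0490667²) = 0.107577 m.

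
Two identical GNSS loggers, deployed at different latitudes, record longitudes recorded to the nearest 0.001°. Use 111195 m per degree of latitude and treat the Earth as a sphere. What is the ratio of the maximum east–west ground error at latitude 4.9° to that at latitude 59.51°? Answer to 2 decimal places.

1.96

Rounding to 3 decimal places leaves the longitude within ±0.0005° of the true value.
At 4.9°: 0.0005° × 111195 × cos 4.9° = 0.0005 × 111195 × 0.9963 ≈ 55.394 m.
Error at 59.51° = 0.0005° × 111195 × cos 59.51° ≈ 55.598 × 0.5074 = 28.21 m.
Ratio: 55.394 / 28.21 = cos 4.9° / cos 59.51° ≈ 1.9637.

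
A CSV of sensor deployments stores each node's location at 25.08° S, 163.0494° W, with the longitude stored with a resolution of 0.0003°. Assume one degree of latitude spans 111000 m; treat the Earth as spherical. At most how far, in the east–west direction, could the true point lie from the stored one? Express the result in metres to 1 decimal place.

With a 0.0003° grid the true value lies within half a step, ±0.0003°/2 = ±0.00015°, of the stored one.
At latitude 25.08° a degree of longitude spans 111000 m × cos 25.08° = 111000 × 0.9057 ≈ 100535 m.
Maximum E–W displacement: 0.00015 × 100535 = 15.0802 m.

15.1 metres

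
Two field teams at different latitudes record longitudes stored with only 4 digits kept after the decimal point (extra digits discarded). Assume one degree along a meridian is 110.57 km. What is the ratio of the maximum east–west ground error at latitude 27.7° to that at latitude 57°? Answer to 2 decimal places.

Truncating at 4 decimal places can drop up to a full unit in the last place, so the longitude may be off by as much as 0.0001°.
Error at 27.7° = 0.0001° × 110570 × cos 27.7° ≈ 11.057 × 0.8854 = 9.7898 m.
Error at 57° = 0.0001° × 110570 × cos 57° ≈ 11.057 × 0.5446 = 6.0221 m.
The ratio reduces to cos 27.7° / cos 57° = 0.8854/0.5446 ≈ 1.6257.

1.63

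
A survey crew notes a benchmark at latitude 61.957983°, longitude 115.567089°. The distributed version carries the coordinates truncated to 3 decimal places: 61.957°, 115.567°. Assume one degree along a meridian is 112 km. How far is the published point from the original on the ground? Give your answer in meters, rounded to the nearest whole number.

Δlat = 61.957983 − 61.957 = +0.000983°; Δlon = 115.567089 − 115.567 = +0.000089°.
N–S: 0.000983° × 112000 m/° = 110.096 m.
East–west at this latitude: 0.000089° × 112000 × cos 61.957° ≈ 0.000089 × 52655 = 4.6863 m.
Distance: √(110.096² + 4.6863²) ≈ 110.196 m.

110 meters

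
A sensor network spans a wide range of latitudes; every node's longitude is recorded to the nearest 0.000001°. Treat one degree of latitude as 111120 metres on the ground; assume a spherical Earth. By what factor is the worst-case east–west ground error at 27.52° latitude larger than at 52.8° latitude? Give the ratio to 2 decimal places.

1.47

Rounding to 6 decimal places leaves the longitude within ±5e-07° of the true value.
At 27.52°: 5e-07° × 111120 × cos 27.52° = 5e-07 × 111120 × 0.8868 ≈ 0.049273 m.
Error at 52.8° = 5e-07° × 111120 × cos 52.8° ≈ 0.05556 × 0.6046 = 0.033592 m.
The ratio reduces to cos 27.52° / cos 52.8° = 0.8868/0.6046 ≈ 1.4668.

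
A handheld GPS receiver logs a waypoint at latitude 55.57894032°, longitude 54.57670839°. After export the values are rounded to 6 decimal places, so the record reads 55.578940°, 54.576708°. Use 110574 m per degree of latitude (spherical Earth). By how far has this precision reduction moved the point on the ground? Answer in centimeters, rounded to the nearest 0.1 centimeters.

4.3 centimeters

The latitude changed by +0.00000032° and the longitude by +0.00000039°.
N–S: 0.00000032° × 110574 m/° = 0.0353837 m.
E–W at 55.5789°: 0.00000039° × 110574 × cos 55.5789° = 0.00000039 × 110574 × 0.5653 ≈ 0.0243766 m.
Hypotenuse of the two orthogonal shifts: √(0.0353837² + 0.0243766²) = 0.0429677 m.
That is 0.0429677 m = 4.2968 cm.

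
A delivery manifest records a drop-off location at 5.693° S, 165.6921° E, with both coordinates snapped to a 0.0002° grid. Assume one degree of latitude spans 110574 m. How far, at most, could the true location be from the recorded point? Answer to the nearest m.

With a 0.0002° grid the true value lies within half a step, ±0.0002°/2 = ±0.0001°, of the stored one.
Latitude error → 0.0001 × 110574 = 11.0574 m along the meridian.
Longitude error → 0.0001 × 110574 × cos 5.693° = 0.0001 × 110574 × 0.9951 ≈ 11.0029 m.
Worst case both components are at the extreme and orthogonal: √(11.0574² + 11.0029²) ≈ 15.599 m.

16 m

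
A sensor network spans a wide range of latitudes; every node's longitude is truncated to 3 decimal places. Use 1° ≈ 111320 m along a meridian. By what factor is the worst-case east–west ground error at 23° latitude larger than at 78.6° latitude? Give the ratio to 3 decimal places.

4.657

Truncating at 3 decimal places can drop up to a full unit in the last place, so the longitude may be off by as much as 0.001°.
Error at 23° = 0.001° × 111320 × cos 23° ≈ 111.32 × 0.9205 = 102.47 m.
At 78.6°: 0.001° × 111320 × cos 78.6° = 0.001 × 111320 × 0.1977 ≈ 22.003 m.
The ratio reduces to cos 23° / cos 78.6° = 0.9205/0.1977 ≈ 4.6571.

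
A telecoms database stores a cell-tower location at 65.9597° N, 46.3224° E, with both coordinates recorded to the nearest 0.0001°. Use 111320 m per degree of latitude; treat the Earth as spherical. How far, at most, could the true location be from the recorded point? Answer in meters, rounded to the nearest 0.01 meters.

6.01 meters

Rounding to 4 decimal places leaves each coordinate within ±5e-05° of the true value.
N–S: 5e-05° × 111320 m/° = 5.566 m.
E–W at 65.9597°: 5e-05° × 111320 × cos 65.9597° = 5e-05 × 111320 × 0.4074 ≈ 2.26747 m.
Combining orthogonally: (5.566² + 2.26747²)^½ ≈ 6.01014 m.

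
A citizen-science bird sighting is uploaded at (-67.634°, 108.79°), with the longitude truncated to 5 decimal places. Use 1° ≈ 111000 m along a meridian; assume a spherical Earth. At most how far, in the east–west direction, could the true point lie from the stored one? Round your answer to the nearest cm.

42 cm

Truncating at 5 decimal places can drop up to a full unit in the last place, so the longitude may be off by as much as 1e-05°.
At latitude 67.634° a degree of longitude spans 111000 m × cos 67.634° = 111000 × 0.3805 ≈ 42237.9 m.
East–west error: 1e-05° × 42237.9 m/° ≈ 0.422379 m.
That is 0.422379 m = 42.238 cm.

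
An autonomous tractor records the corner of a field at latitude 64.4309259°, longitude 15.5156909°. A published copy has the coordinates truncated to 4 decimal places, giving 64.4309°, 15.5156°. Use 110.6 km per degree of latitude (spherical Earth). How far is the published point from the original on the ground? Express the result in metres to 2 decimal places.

Δlat = 64.4309259 − 64.4309 = +0.0000259°; Δlon = 15.5156909 − 15.5156 = +0.0000909°.
N–S: 0.0000259° × 110600 m/° = 2.86454 m.
East–west at this latitude: 0.0000909° × 110600 × cos 64.4309° ≈ 0.0000909 × 47734.9 = 4.3391 m.
Combined displacement = (2.86454² + 4.3391²)^½ ≈ 5.19936 m.

5.20 metres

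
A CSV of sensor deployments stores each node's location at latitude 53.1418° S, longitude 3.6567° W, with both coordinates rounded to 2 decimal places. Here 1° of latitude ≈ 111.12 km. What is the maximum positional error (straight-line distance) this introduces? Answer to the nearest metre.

648 metres

Rounding to 2 decimal places leaves each coordinate within ±0.005° of the true value.
North–south component: 0.005° × 111120 = 555.6 m.
East–west component at 53.1418°: 0.005° × 111120 × cos 53.1418° ≈ 0.005 × 66653.8 ≈ 333.269 m.
Combining orthogonally: (555.6² + 333.269²)^½ ≈ 647.889 m.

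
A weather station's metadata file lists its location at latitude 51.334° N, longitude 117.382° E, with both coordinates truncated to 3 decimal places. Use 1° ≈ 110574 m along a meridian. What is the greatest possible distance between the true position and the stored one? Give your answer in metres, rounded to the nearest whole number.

Truncating at 3 decimal places can drop up to a full unit in the last place, so each coordinate may be off by as much as 0.001°.
Latitude error → 0.001 × 110574 = 110.574 m along the meridian.
E–W at 51.334°: 0.001° × 110574 × cos 51.334° = 0.001 × 110574 × 0.6248 ≈ 69.0844 m.
Worst case both components are at the extreme and orthogonal: √(110.574² + 69.0844²) ≈ 130.381 m.

130 metres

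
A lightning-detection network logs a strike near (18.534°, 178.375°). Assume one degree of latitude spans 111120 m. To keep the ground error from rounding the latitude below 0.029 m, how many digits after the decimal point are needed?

One degree of latitude covers 111120 m.
N decimal places → at most half a unit in the last place, 0.5 × 10⁻ᴺ° = 111120/2 × 10⁻ᴺ m.
Need 0.5 × 111120 × 10⁻ᴺ ≤ 0.029 → 10⁻ᴺ ≤ 5.220e-07, so N ≥ 6.28.
So 7 decimal places suffice (0.00556 m); 6 would allow up to 0.0556 m.

7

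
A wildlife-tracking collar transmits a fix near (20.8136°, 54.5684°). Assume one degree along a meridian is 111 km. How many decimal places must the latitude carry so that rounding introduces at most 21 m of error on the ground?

One degree of latitude covers 111000 m.
Rounding to N decimal places gives at most 0.5 × 10⁻ᴺ degrees of error, i.e. 0.5 × 10⁻ᴺ × 111000 m.
Need 0.5 × 111000 × 10⁻ᴺ ≤ 21 → 10⁻ᴺ ≤ 3.784e-04, so N ≥ 3.42.
So 4 decimal places suffice (5.55 m); 3 would allow up to 55.5 m.

4 decimal places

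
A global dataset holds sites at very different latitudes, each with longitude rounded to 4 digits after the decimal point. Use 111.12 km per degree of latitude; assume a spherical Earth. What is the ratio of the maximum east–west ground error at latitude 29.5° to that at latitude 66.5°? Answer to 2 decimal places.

2.18

Rounding to 4 decimal places leaves the longitude within ±5e-05° of the true value.
Error at 29.5° = 5e-05° × 111120 × cos 29.5° ≈ 5.556 × 0.8704 = 4.8357 m.
Error at 66.5° = 5e-05° × 111120 × cos 66.5° ≈ 5.556 × 0.3987 = 2.2154 m.
The ratio reduces to cos 29.5° / cos 66.5° = 0.8704/0.3987 ≈ 2.1827.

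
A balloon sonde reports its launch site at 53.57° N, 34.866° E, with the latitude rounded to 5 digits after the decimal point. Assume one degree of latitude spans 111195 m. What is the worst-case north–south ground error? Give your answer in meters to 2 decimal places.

0.56 meters

Rounding to 5 decimal places leaves the latitude within ±5e-06° of the true value.
So the N–S error is at most 5e-06 × 111195 = 0.555975 m.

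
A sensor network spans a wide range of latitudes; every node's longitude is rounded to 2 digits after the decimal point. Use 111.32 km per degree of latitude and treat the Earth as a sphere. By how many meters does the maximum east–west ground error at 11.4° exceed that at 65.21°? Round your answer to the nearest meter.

Rounding to 2 decimal places leaves the longitude within ±0.005° of the true value.
Error at 11.4° = 0.005° × 111320 × cos 11.4° ≈ 556.6 × 0.9803 = 545.62 m.
Error at 65.21° = 0.005° × 111320 × cos 65.21° ≈ 556.6 × 0.4193 = 233.38 m.
So the lower-latitude error exceeds the higher by 545.62 − 233.38 = 312.24 m.

312 meters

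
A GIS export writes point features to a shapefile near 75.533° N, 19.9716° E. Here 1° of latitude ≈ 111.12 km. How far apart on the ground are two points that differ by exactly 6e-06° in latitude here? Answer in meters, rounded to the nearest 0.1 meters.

0.7 meters

Along a meridian 6e-06° is 6e-06 × 111120 = 0.66672 m.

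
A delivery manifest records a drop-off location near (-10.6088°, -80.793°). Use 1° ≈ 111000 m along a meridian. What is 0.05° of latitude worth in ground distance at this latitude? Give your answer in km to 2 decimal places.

Along a meridian 0.05° is 0.05 × 111000 = 5550 m.
That is 5550 m = 5.55 km.

5.55 km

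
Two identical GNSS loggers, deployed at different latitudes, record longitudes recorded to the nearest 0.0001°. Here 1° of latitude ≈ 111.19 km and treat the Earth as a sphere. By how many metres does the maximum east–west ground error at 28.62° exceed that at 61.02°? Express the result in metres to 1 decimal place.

2.2 metres

Rounding to 4 decimal places leaves the longitude within ±5e-05° of the true value.
At 28.62°: 5e-05° × 111190 × cos 28.62° = 5e-05 × 111190 × 0.8778 ≈ 4.8802 m.
At 61.02°: 5e-05° × 111190 × cos 61.02° = 5e-05 × 111190 × 0.4845 ≈ 2.6936 m.
Difference: 4.8802 − 2.6936 = 2.1866 m.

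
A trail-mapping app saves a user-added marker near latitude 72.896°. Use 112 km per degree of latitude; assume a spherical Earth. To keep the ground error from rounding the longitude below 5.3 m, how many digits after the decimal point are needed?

4 decimal places

At 72.896° one degree of longitude covers 112000 × cos 72.896° ≈ 112000 × 0.2941 ≈ 32940 m.
With N decimal places the half-ulp bound is 0.5·10⁻ᴺ°, or 0.5·10⁻ᴺ × 32940 m on the ground.
Setting 16470 × 10⁻ᴺ ≤ 5.3 gives 10ᴺ ≥ 3108, i.e. N ≥ 3.49.
At 3 places the error can reach 16.5 m, but 4 places keeps it to 1.65 m.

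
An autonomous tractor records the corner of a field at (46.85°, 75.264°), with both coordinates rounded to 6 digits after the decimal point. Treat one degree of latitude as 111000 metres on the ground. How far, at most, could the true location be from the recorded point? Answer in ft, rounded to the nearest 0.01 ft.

Rounding to 6 decimal places leaves each coordinate within ±5e-07° of the true value.
North–south component: 5e-07° × 111000 = 0.0555 m.
East–west component at 46.85°: 5e-07° × 111000 × cos 46.85° ≈ 5e-07 × 75914.1 ≈ 0.037957 m.
Combining orthogonally: (0.0555² + 0.037957²)^½ ≈ 0.0672383 m.
In feet: 0.0672383 m ÷ 0.3048 ≈ 0.2206 ft.

0.22 ft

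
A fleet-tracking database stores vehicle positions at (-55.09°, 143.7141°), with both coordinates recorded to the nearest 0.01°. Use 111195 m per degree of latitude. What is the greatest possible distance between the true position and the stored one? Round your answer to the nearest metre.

Rounding to 2 decimal places leaves each coordinate within ±0.005° of the true value.
North–south component: 0.005° × 111195 = 555.975 m.
Longitude error → 0.005 × 111195 × cos 55.09° = 0.005 × 111195 × 0.5723 ≈ 318.178 m.
Combining orthogonally: (555.975² + 318.178²)^½ ≈ 640.582 m.

641 metres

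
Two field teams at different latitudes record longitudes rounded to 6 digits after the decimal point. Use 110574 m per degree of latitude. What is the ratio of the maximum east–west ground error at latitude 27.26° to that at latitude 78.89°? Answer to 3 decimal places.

4.613

Rounding to 6 decimal places leaves the longitude within ±5e-07° of the true value.
Error at 27.26° = 5e-07° × 110574 × cos 27.26° ≈ 0.055287 × 0.8889 = 0.049147 m.
Error at 78.89° = 5e-07° × 110574 × cos 78.89° ≈ 0.055287 × 0.1927 = 0.010653 m.
The ratio reduces to cos 27.26° / cos 78.89° = 0.8889/0.1927 ≈ 4.6132.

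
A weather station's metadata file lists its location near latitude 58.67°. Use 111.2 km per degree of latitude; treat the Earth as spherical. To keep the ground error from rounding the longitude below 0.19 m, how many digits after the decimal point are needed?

6 decimal places

At 58.67° one degree of longitude covers 111200 × cos 58.67° ≈ 111200 × 0.5200 ≈ 57820.3 m.
Rounding to N decimal places gives at most 0.5 × 10⁻ᴺ degrees of error, i.e. 0.5 × 10⁻ᴺ × 57820.3 m.
Need 0.5 × 57820.3 × 10⁻ᴺ ≤ 0.19 → 10⁻ᴺ ≤ 6.572e-06, so N ≥ 5.18.
So 6 decimal places suffice (0.0289 m); 5 would allow up to 0.289 m.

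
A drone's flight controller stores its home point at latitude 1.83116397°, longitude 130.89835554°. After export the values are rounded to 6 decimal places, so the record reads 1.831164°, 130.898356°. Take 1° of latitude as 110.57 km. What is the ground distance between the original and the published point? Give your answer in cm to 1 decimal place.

The latitude changed by -0.00000003° and the longitude by -0.00000046°.
N–S: -0.00000003° × 110570 m/° = -0.0033171 m.
East–west at this latitude: -0.00000046° × 110570 × cos 1.83116° ≈ -0.00000046 × 110514 = -0.0508362 m.
Hypotenuse of the two orthogonal shifts: √(0.0033171² + 0.0508362²) = 0.0509443 m.
That is 0.0509443 m = 5.0944 cm.

5.1 cm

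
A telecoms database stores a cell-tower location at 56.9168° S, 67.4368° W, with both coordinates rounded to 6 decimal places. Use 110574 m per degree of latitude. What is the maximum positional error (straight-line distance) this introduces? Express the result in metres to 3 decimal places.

Rounding to 6 decimal places leaves each coordinate within ±5e-07° of the true value.
Latitude error → 5e-07 × 110574 = 0.055287 m along the meridian.
East–west component at 56.9168°: 5e-07° × 110574 × cos 56.9168° ≈ 5e-07 × 60357.5 ≈ 0.0301788 m.
The two errors are perpendicular, so the maximum displacement is √(0.055287² + 0.0301788²) ≈ 0.0629874 m.

0.063 metres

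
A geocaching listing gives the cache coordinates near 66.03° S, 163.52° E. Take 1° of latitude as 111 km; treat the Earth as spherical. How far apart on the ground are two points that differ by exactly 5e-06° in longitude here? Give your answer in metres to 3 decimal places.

0.225 metres

At 66.03° a degree of longitude is 111000 × cos 66.03° ≈ 45094.7 m, so 5e-06° corresponds to 0.225473 m.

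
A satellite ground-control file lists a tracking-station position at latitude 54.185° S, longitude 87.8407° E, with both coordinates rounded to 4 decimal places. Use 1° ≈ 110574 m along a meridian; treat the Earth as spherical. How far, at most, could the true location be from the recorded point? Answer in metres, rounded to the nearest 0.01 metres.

Rounding to 4 decimal places leaves each coordinate within ±5e-05° of the true value.
N–S: 5e-05° × 110574 m/° = 5.5287 m.
E–W at 54.185°: 5e-05° × 110574 × cos 54.185° = 5e-05 × 110574 × 0.5852 ≈ 3.23523 m.
The two errors are perpendicular, so the maximum displacement is √(5.5287² + 3.23523²) ≈ 6.40572 m.

6.41 metres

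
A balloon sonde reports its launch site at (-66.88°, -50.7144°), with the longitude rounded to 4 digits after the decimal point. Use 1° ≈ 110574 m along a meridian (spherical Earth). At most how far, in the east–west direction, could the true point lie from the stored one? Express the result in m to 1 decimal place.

2.2 m

Rounding to 4 decimal places leaves the longitude within ±5e-05° of the true value.
At latitude 66.88° a degree of longitude spans 110574 m × cos 66.88° = 110574 × 0.3927 ≈ 43417.8 m.
East–west error: 5e-05° × 43417.8 m/° ≈ 2.17089 m.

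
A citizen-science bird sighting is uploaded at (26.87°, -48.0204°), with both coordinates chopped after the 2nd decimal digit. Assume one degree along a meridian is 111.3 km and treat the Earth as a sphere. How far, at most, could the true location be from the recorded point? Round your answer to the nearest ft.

4893 ft

Truncating at 2 decimal places can drop up to a full unit in the last place, so each coordinate may be off by as much as 0.01°.
N–S: 0.01° × 111300 m/° = 1113 m.
East–west component at 26.87°: 0.01° × 111300 × cos 26.87° ≈ 0.01 × 99283.4 ≈ 992.834 m.
Worst case both components are at the extreme and orthogonal: √(1113² + 992.834²) ≈ 1491.47 m.
In feet: 1491.47 m ÷ 0.3048 ≈ 4893.3 ft.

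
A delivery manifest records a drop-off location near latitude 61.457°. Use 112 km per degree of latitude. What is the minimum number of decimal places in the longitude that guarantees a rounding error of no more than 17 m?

4 decimal places

At 61.457° one degree of longitude covers 112000 × cos 61.457° ≈ 112000 × 0.4778 ≈ 53515.6 m.
With N decimal places the half-ulp bound is 0.5·10⁻ᴺ°, or 0.5·10⁻ᴺ × 53515.6 m on the ground.
Setting 26757.8 × 10⁻ᴺ ≤ 17 gives 10ᴺ ≥ 1574, i.e. N ≥ 3.20.
N = 3 would give 26.8 m (too coarse); N = 4 gives 2.68 m ≤ 17 m.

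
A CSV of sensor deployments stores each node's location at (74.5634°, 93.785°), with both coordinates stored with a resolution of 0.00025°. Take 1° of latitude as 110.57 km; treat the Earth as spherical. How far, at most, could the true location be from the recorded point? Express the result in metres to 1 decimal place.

With a 0.00025° grid the true value lies within half a step, ±0.00025°/2 = ±0.000125°, of the stored one.
Latitude error → 0.000125 × 110570 = 13.8213 m along the meridian.
E–W at 74.5634°: 0.000125° × 110570 × cos 74.5634° = 0.000125 × 110570 × 0.2662 ≈ 3.67883 m.
Combining orthogonally: (13.8213² + 3.67883²)^½ ≈ 14.3025 m.

14.3 metres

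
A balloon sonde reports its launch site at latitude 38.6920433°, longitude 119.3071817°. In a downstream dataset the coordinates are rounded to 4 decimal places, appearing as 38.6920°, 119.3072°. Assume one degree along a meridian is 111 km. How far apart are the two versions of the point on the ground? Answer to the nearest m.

The latitude changed by +0.0000433° and the longitude by -0.0000183°.
N–S: 0.0000433° × 111000 m/° = 4.8063 m.
East–west at this latitude: -0.0000183° × 111000 × cos 38.692° ≈ -0.0000183 × 86637.5 = -1.58547 m.
Hypotenuse of the two orthogonal shifts: √(4.8063² + 1.58547²) = 5.06105 m.

5 m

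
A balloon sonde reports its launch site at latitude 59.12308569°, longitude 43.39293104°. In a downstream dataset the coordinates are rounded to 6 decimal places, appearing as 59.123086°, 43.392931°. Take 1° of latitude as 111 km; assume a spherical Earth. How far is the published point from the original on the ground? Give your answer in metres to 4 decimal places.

0.0345 metres

The latitude changed by -0.00000031° and the longitude by +0.00000004°.
N–S: -0.00000031° × 111000 m/° = -0.03441 m.
East–west at this latitude: 0.00000004° × 111000 × cos 59.1231° ≈ 0.00000004 × 56964.7 = 0.00227859 m.
Hypotenuse of the two orthogonal shifts: √(0.03441² + 0.00227859²) = 0.0344854 m.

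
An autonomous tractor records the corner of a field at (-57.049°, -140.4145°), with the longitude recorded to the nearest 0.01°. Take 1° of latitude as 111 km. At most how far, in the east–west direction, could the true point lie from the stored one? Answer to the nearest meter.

Rounding to 2 decimal places leaves the longitude within ±0.005° of the true value.
Parallels shrink by cos φ, so at 57.049° a degree of longitude is 111000 × 0.5439 ≈ 60375.3 m.
So at most 0.005° × 60375.3 ≈ 301.876 m east–west.

302 meters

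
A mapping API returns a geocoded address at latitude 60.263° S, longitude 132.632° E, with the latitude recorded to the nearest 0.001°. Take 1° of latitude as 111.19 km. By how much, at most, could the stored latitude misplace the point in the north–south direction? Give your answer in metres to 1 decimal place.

55.6 metres

Rounding to 3 decimal places leaves the latitude within ±0.0005° of the true value.
North–south distance: 0.0005° × 111190 m/° = 55.595 m.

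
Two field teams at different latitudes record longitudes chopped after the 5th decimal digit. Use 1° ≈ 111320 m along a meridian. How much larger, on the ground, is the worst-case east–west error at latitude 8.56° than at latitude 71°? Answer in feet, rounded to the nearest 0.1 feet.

Truncating at 5 decimal places can drop up to a full unit in the last place, so the longitude may be off by as much as 1e-05°.
Error at 8.56° = 1e-05° × 111320 × cos 8.56° ≈ 1.1132 × 0.9889 = 1.1008 m.
At 71°: 1e-05° × 111320 × cos 71° = 1e-05 × 111320 × 0.3256 ≈ 0.36242 m.
Difference: 1.1008 − 0.36242 = 0.73838 m.
Converting: 0.738377 m × 3.2808 ft/m ≈ 2.4225 ft.

2.4 feet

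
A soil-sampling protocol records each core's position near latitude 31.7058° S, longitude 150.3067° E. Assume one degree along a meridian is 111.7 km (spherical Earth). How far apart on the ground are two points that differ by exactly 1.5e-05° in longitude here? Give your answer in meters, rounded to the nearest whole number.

1 meters

At 31.7058° a degree of longitude is 111700 × cos 31.7058° ≈ 95029.7 m, so 1.5e-05° corresponds to 1.42544 m.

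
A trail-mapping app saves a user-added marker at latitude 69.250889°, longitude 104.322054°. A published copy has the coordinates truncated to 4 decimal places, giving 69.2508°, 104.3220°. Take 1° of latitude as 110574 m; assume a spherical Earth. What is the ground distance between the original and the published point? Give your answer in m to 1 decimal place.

Δlat = 69.250889 − 69.2508 = +0.000089°; Δlon = 104.322054 − 104.3220 = +0.000054°.
North–south shift: 0.000089 × 110574 = 9.84109 m.
East–west at this latitude: 0.000054° × 110574 × cos 69.2508° ≈ 0.000054 × 39173.9 = 2.11539 m.
Distance: √(9.84109² + 2.11539²) ≈ 10.0659 m.

10.1 m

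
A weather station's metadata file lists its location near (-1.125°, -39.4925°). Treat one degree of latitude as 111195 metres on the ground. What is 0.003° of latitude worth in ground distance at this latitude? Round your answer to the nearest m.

Along a meridian 0.003° is 0.003 × 111195 = 333.585 m.

334 m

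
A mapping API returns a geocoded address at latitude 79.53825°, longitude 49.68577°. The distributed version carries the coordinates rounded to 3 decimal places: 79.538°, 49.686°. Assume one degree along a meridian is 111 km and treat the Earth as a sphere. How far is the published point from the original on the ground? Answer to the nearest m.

Δlat = 79.53825 − 79.538 = +0.00025°; Δlon = 49.68577 − 49.686 = -0.00023°.
N–S: 0.00025° × 111000 m/° = 27.75 m.
E–W at 79.538°: -0.00023° × 111000 × cos 79.538° = -0.00023 × 111000 × 0.1816 ≈ -4.63582 m.
Combined displacement = (27.75² + 4.63582²)^½ ≈ 28.1346 m.

28 m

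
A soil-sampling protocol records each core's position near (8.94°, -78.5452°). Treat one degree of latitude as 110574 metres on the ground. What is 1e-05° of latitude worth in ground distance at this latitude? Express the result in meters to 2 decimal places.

1e-05° × 110574 m/° = 1.10574 m.

1.11 meters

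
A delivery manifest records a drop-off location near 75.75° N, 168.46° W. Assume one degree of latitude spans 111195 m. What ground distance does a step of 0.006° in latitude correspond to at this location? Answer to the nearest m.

667 m

Along a meridian 0.006° is 0.006 × 111195 = 667.17 m.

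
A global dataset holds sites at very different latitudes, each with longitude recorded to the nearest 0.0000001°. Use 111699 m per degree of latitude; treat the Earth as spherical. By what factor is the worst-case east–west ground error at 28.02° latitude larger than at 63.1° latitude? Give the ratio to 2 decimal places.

1.95

Rounding to 7 decimal places leaves the longitude within ±5e-08° of the true value.
At 28.02°: 5e-08° × 111699 × cos 28.02° = 5e-08 × 111699 × 0.8828 ≈ 0.0049303 m.
Error at 63.1° = 5e-08° × 111699 × cos 63.1° ≈ 0.0055849 × 0.4524 = 0.0025268 m.
Ratio: 0.0049303 / 0.0025268 = cos 28.02° / cos 63.1° ≈ 1.9512.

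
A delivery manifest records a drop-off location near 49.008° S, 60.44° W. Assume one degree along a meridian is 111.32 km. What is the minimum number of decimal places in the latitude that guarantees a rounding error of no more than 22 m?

4 decimal places

One degree of latitude covers 111320 m.
With N decimal places the half-ulp bound is 0.5·10⁻ᴺ°, or 0.5·10⁻ᴺ × 111320 m on the ground.
Need 0.5 × 111320 × 10⁻ᴺ ≤ 22 → 10⁻ᴺ ≤ 3.953e-04, so N ≥ 3.40.
So 4 decimal places suffice (5.57 m); 3 would allow up to 55.7 m.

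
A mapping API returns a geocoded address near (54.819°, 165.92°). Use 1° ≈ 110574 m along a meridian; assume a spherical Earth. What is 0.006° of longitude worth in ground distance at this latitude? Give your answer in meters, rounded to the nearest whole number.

382 meters

One degree of longitude here spans 110574 × cos 54.819° = 110574 × 0.5762 ≈ 63708.5 m; 0.006° of that is 382.251 m.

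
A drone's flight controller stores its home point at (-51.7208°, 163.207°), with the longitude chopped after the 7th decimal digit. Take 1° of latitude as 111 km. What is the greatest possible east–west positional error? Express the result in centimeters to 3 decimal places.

Truncating at 7 decimal places can drop up to a full unit in the last place, so the longitude may be off by as much as 1e-07°.
Parallels shrink by cos φ, so at 51.7208° a degree of longitude is 111000 × 0.6195 ≈ 68763.8 m.
So at most 1e-07° × 68763.8 ≈ 0.00687638 m east–west.
That is 0.00687638 m = 0.68764 cm.

0.688 centimeters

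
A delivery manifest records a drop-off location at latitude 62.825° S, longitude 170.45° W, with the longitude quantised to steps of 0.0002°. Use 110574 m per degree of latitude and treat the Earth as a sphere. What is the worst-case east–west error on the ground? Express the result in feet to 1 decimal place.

16.6 feet

With a 0.0002° grid the true value lies within half a step, ±0.0002°/2 = ±0.0001°, of the stored one.
One degree of longitude at 62.825° is 110574 × cos 62.825° ≈ 110574 × 0.4567 = 50500.2 m.
So at most 0.0001° × 50500.2 ≈ 5.05002 m east–west.
Converting: 5.05002 m × 3.2808 ft/m ≈ 16.568 ft.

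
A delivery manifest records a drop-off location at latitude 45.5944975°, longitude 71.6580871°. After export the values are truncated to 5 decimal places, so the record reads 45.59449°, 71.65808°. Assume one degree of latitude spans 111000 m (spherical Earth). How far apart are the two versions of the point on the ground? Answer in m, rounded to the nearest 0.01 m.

Δlat = 45.5944975 − 45.59449 = +0.0000075°; Δlon = 71.6580871 − 71.65808 = +0.0000071°.
North–south shift: 0.0000075 × 111000 = 0.8325 m.
East–west at this latitude: 0.0000071° × 111000 × cos 45.5945° ≈ 0.0000071 × 77670.3 = 0.551459 m.
Distance: √(0.8325² + 0.551459²) ≈ 0.998581 m.

1.00 m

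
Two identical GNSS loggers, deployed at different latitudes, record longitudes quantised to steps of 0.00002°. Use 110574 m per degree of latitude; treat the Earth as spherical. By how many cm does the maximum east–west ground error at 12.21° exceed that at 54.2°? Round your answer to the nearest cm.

43 cm

With a 0.00002° grid the true value lies within half a step, ±0.00002°/2 = ±1e-05°, of the stored one.
Error at 12.21° = 1e-05° × 110574 × cos 12.21° ≈ 1.1057 × 0.9774 = 1.0807 m.
Error at 54.2° = 1e-05° × 110574 × cos 54.2° ≈ 1.1057 × 0.5850 = 0.64681 m.
So the lower-latitude error exceeds the higher by 1.0807 − 0.64681 = 0.43392 m.
That is 0.433916 m = 43.392 cm.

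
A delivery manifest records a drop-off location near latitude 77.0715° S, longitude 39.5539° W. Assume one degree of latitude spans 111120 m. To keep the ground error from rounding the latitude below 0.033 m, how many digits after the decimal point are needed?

7

One degree of latitude covers 111120 m.
With N decimal places the half-ulp bound is 0.5·10⁻ᴺ°, or 0.5·10⁻ᴺ × 111120 m on the ground.
Setting 55560 × 10⁻ᴺ ≤ 0.033 gives 10ᴺ ≥ 1.684e+06, i.e. N ≥ 6.23.
N = 6 would give 0.0556 m (too coarse); N = 7 gives 0.00556 m ≤ 0.033 m.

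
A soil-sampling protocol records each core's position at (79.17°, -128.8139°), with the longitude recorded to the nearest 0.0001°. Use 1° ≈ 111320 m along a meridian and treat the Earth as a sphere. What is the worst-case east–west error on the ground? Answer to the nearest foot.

Rounding to 4 decimal places leaves the longitude within ±5e-05° of the true value.
At latitude 79.17° a degree of longitude spans 111320 m × cos 79.17° = 111320 × 0.1879 ≈ 20916.5 m.
Maximum E–W displacement: 5e-05 × 20916.5 = 1.04583 m.
In feet: 1.04583 m ÷ 0.3048 ≈ 3.4312 ft.

3 feet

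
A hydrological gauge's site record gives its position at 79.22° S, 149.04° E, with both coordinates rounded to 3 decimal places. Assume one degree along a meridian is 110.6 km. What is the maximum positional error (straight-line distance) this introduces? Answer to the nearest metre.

56 metres

Rounding to 3 decimal places leaves each coordinate within ±0.0005° of the true value.
N–S: 0.0005° × 110600 m/° = 55.3 m.
E–W at 79.22°: 0.0005° × 110600 × cos 79.22° = 0.0005 × 110600 × 0.1870 ≈ 10.3432 m.
The two errors are perpendicular, so the maximum displacement is √(55.3² + 10.3432²) ≈ 56.259 m.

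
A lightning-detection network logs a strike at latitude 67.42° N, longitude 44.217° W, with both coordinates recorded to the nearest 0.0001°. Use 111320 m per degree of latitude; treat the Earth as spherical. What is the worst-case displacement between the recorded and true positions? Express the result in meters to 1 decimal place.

Rounding to 4 decimal places leaves each coordinate within ±5e-05° of the true value.
North–south component: 5e-05° × 111320 = 5.566 m.
E–W at 67.42°: 5e-05° × 111320 × cos 67.42° = 5e-05 × 111320 × 0.3840 ≈ 2.13719 m.
Combining orthogonally: (5.566² + 2.13719²)^½ ≈ 5.96221 m.

6.0 meters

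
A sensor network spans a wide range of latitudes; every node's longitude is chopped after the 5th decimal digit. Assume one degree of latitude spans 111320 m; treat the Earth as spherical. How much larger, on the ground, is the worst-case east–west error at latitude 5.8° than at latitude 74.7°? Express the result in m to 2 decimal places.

0.81 m

Truncating at 5 decimal places can drop up to a full unit in the last place, so the longitude may be off by as much as 1e-05°.
At 5.8°: 1e-05° × 111320 × cos 5.8° = 1e-05 × 111320 × 0.9949 ≈ 1.1075 m.
At 74.7°: 1e-05° × 111320 × cos 74.7° = 1e-05 × 111320 × 0.2639 ≈ 0.29374 m.
So the lower-latitude error exceeds the higher by 1.1075 − 0.29374 = 0.81376 m.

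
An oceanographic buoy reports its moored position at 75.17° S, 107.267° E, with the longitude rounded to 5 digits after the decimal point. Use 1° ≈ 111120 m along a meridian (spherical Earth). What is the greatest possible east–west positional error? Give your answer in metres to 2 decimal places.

Rounding to 5 decimal places leaves the longitude within ±5e-06° of the true value.
Parallels shrink by cos φ, so at 75.17° a degree of longitude is 111120 × 0.2560 ≈ 28441.4 m.
East–west error: 5e-06° × 28441.4 m/° ≈ 0.142207 m.

0.14 metres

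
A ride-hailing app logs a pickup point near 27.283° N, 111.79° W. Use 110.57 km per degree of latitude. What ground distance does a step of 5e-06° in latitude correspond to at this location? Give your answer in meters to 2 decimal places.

Along a meridian 5e-06° is 5e-06 × 110570 = 0.55285 m.

0.55 meters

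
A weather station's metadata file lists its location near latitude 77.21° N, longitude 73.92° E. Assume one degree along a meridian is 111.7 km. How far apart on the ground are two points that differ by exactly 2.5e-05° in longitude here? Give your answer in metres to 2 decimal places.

0.62 metres

2.5e-05° of longitude at 77.21° is 2.5e-05 × 111700 × cos 77.21° ≈ 2.5e-05 × 24728 = 0.618199 m.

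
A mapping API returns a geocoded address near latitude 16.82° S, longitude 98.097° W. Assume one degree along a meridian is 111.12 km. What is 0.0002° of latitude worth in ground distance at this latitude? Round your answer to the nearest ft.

Along a meridian 0.0002° is 0.0002 × 111120 = 22.224 m.
Converting: 22.224 m × 3.2808 ft/m ≈ 72.913 ft.

73 ft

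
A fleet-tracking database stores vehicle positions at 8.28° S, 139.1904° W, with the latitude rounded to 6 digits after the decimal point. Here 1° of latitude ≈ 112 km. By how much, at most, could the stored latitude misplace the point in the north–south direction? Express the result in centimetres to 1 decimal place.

5.6 centimetres

Rounding to 6 decimal places leaves the latitude within ±5e-07° of the true value.
North–south distance: 5e-07° × 112000 m/° = 0.056 m.
That is 0.056 m = 5.6 cm.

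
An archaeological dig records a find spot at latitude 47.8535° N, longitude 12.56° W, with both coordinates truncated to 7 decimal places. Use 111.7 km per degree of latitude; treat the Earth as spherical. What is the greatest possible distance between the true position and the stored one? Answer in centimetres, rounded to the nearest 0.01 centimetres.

1.35 centimetres

Truncating at 7 decimal places can drop up to a full unit in the last place, so each coordinate may be off by as much as 1e-07°.
Latitude error → 1e-07 × 111700 = 0.01117 m along the meridian.
Longitude error → 1e-07 × 111700 × cos 47.8535° = 1e-07 × 111700 × 0.6710 ≈ 0.00749539 m.
Combining orthogonally: (0.01117² + 0.00749539²)^½ ≈ 0.0134518 m.
That is 0.0134518 m = 1.3452 cm.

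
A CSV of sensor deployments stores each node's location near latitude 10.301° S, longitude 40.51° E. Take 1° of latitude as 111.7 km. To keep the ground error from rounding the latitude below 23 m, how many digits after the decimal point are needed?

4 decimal places

One degree of latitude covers 111700 m.
Rounding to N decimal places gives at most 0.5 × 10⁻ᴺ degrees of error, i.e. 0.5 × 10⁻ᴺ × 111700 m.
Need 0.5 × 111700 × 10⁻ᴺ ≤ 23 → 10⁻ᴺ ≤ 4.118e-04, so N ≥ 3.39.
At 3 places the error can reach 55.9 m, but 4 places keeps it to 5.58 m.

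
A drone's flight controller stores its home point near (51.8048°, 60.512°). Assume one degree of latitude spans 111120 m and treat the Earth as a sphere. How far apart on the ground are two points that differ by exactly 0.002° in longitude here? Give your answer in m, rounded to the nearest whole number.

137 m

One degree of longitude here spans 111120 × cos 51.8048° = 111120 × 0.6183 ≈ 68710.2 m; 0.002° of that is 137.42 m.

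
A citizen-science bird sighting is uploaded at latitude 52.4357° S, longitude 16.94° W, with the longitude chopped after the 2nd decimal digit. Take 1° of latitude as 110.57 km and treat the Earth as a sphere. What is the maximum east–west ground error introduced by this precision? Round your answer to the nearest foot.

Truncating at 2 decimal places can drop up to a full unit in the last place, so the longitude may be off by as much as 0.01°.
At latitude 52.4357° a degree of longitude spans 110570 m × cos 52.4357° = 110570 × 0.6097 ≈ 67409.2 m.
East–west error: 0.01° × 67409.2 m/° ≈ 674.092 m.
Converting: 674.092 m × 3.2808 ft/m ≈ 2211.6 ft.

2212 feet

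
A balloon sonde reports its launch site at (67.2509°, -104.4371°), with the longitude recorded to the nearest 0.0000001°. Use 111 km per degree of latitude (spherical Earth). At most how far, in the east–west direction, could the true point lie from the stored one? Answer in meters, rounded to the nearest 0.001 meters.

0.002 meters

Rounding to 7 decimal places leaves the longitude within ±5e-08° of the true value.
At latitude 67.2509° a degree of longitude spans 111000 m × cos 67.2509° = 111000 × 0.3867 ≈ 42923.3 m.
So at most 5e-08° × 42923.3 ≈ 0.00214617 m east–west.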